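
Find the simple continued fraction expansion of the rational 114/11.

Run the Euclidean algorithm on 114 and 11; the successive quotients are the partial quotients a_0, a_1, ... (each step inverts the fractional part left over by the previous one):
  114 = 10*11 + 4, so a_0 = 10.
  11 = 2*4 + 3, so a_1 = 2.
  4 = 1*3 + 1, so a_2 = 1.
  3 = 3*1 + 0, so a_3 = 3.
The remainder reaches 0 after 4 divisions, so the expansion has 4 partial quotients, read off in order.

[10; 2, 1, 3]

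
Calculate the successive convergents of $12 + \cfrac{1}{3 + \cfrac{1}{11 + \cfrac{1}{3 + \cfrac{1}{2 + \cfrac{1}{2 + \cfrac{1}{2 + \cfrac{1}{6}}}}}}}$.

Using the convergent recurrence p_i = a_i*p_{i-1} + p_{i-2}, q_i = a_i*q_{i-1} + q_{i-2} with p_{-2}=0, p_{-1}=1, q_{-2}=1, q_{-1}=0:
  i=0: a_0=12, p_0 = 12*1 + 0 = 12, q_0 = 12*0 + 1 = 1.
  i=1: a_1=3, p_1 = 3*12 + 1 = 37, q_1 = 3*1 + 0 = 3.
  i=2: a_2=11, p_2 = 11*37 + 12 = 419, q_2 = 11*3 + 1 = 34.
  i=3: a_3=3, p_3 = 3*419 + 37 = 1294, q_3 = 3*34 + 3 = 105.
  i=4: a_4=2, p_4 = 2*1294 + 419 = 3007, q_4 = 2*105 + 34 = 244.
  i=5: a_5=2, p_5 = 2*3007 + 1294 = 7308, q_5 = 2*244 + 105 = 593.
  i=6: a_6=2, p_6 = 2*7308 + 3007 = 17623, q_6 = 2*593 + 244 = 1430.
  i=7: a_7=6, p_7 = 6*17623 + 7308 = 113046, q_7 = 6*1430 + 593 = 9173.

12/1, 37/3, 419/34, 1294/105, 3007/244, 7308/593, 17623/1430, 113046/9173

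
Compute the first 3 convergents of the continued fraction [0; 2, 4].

Using the convergent recurrence p_i = a_i*p_{i-1} + p_{i-2}, q_i = a_i*q_{i-1} + q_{i-2} with p_{-2}=0, p_{-1}=1, q_{-2}=1, q_{-1}=0:
  i=0: a_0=0, p_0 = 0*1 + 0 = 0, q_0 = 0*0 + 1 = 1.
  i=1: a_1=2, p_1 = 2*0 + 1 = 1, q_1 = 2*1 + 0 = 2.
  i=2: a_2=4, p_2 = 4*1 + 0 = 4, q_2 = 4*2 + 1 = 9.

0/1, 1/2, 4/9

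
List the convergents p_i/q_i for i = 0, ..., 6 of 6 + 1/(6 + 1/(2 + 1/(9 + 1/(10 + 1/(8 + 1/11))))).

Using the convergent recurrence p_i = a_i*p_{i-1} + p_{i-2}, q_i = a_i*q_{i-1} + q_{i-2} with p_{-2}=0, p_{-1}=1, q_{-2}=1, q_{-1}=0:
  i=0: a_0=6, p_0 = 6*1 + 0 = 6, q_0 = 6*0 + 1 = 1.
  i=1: a_1=6, p_1 = 6*6 + 1 = 37, q_1 = 6*1 + 0 = 6.
  i=2: a_2=2, p_2 = 2*37 + 6 = 80, q_2 = 2*6 + 1 = 13.
  i=3: a_3=9, p_3 = 9*80 + 37 = 757, q_3 = 9*13 + 6 = 123.
  i=4: a_4=10, p_4 = 10*757 + 80 = 7650, q_4 = 10*123 + 13 = 1243.
  i=5: a_5=8, p_5 = 8*7650 + 757 = 61957, q_5 = 8*1243 + 123 = 10067.
  i=6: a_6=11, p_6 = 11*61957 + 7650 = 689177, q_6 = 11*10067 + 1243 = 111980.

6/1, 37/6, 80/13, 757/123, 7650/1243, 61957/10067, 689177/111980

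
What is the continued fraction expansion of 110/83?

[1; 3, 13, 2]

Run the Euclidean algorithm on 110 and 83; the successive quotients are the partial quotients a_0, a_1, ... (each step inverts the fractional part left over by the previous one):
  110 = 1*83 + 27, so a_0 = 1.
  83 = 3*27 + 2, so a_1 = 3.
  27 = 13*2 + 1, so a_2 = 13.
  2 = 2*1 + 0, so a_3 = 2.
The remainder reaches 0 after 4 divisions, so the expansion has 4 partial quotients, read off in order.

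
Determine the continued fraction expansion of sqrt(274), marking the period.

[16; (1, 1, 4, 4, 1, 1, 32)]

Write x_i = (sqrt(274) + m_i)/d_i with (m_0, d_0) = (0, 1). a_0 = floor(sqrt(274)) = 16, since 16^2 = 256 <= 274 < 289 = 17^2.
Iterate m_{i+1} = d_i*a_i - m_i, d_{i+1} = (274 - m_{i+1}^2)/d_i, a_{i+1} = floor((a_0 + m_{i+1})/d_{i+1}):
  m_1 = 1*16 - 0 = 16, d_1 = (274 - 16^2)/1 = 18/1 = 18, a_1 = floor((16 + 16)/18) = 1.
  m_2 = 18*1 - 16 = 2, d_2 = (274 - 2^2)/18 = 270/18 = 15, a_2 = floor((16 + 2)/15) = 1.
  m_3 = 15*1 - 2 = 13, d_3 = (274 - 13^2)/15 = 105/15 = 7, a_3 = floor((16 + 13)/7) = 4.
  m_4 = 7*4 - 13 = 15, d_4 = (274 - 15^2)/7 = 49/7 = 7, a_4 = floor((16 + 15)/7) = 4.
  m_5 = 7*4 - 15 = 13, d_5 = (274 - 13^2)/7 = 105/7 = 15, a_5 = floor((16 + 13)/15) = 1.
  m_6 = 15*1 - 13 = 2, d_6 = (274 - 2^2)/15 = 270/15 = 18, a_6 = floor((16 + 2)/18) = 1.
  m_7 = 18*1 - 2 = 16, d_7 = (274 - 16^2)/18 = 18/18 = 1, a_7 = floor((16 + 16)/1) = 32.
  m_8 = 1*32 - 16 = 16, d_8 = (274 - 16^2)/1 = 18/1 = 18: (m_8, d_8) = (m_1, d_1) = (16, 18), so from here the quotients repeat a_1, ..., a_7; the period length is 7.
Hence the expansion of sqrt(274) is a_0 = 16 followed by the repeating block 1, 1, 4, 4, 1, 1, 32 (period 7).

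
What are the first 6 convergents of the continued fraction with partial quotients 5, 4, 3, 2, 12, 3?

5/1, 21/4, 68/13, 157/30, 1952/373, 6013/1149

Using the convergent recurrence p_i = a_i*p_{i-1} + p_{i-2}, q_i = a_i*q_{i-1} + q_{i-2} with p_{-2}=0, p_{-1}=1, q_{-2}=1, q_{-1}=0:
  i=0: a_0=5, p_0 = 5*1 + 0 = 5, q_0 = 5*0 + 1 = 1.
  i=1: a_1=4, p_1 = 4*5 + 1 = 21, q_1 = 4*1 + 0 = 4.
  i=2: a_2=3, p_2 = 3*21 + 5 = 68, q_2 = 3*4 + 1 = 13.
  i=3: a_3=2, p_3 = 2*68 + 21 = 157, q_3 = 2*13 + 4 = 30.
  i=4: a_4=12, p_4 = 12*157 + 68 = 1952, q_4 = 12*30 + 13 = 373.
  i=5: a_5=3, p_5 = 3*1952 + 157 = 6013, q_5 = 3*373 + 30 = 1149.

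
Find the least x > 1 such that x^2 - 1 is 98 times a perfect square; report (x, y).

First expand sqrt(98) as a continued fraction. With x_i = (sqrt(98) + m_i)/d_i and (m_0, d_0) = (0, 1): a_0 = floor(sqrt(98)) = 9, since 9^2 = 81 <= 98 < 100 = 10^2.
Iterate m_{i+1} = d_i*a_i - m_i, d_{i+1} = (98 - m_{i+1}^2)/d_i, a_{i+1} = floor((a_0 + m_{i+1})/d_{i+1}):
  m_1 = 1*9 - 0 = 9, d_1 = (98 - 9^2)/1 = 17/1 = 17, a_1 = floor((9 + 9)/17) = 1.
  m_2 = 17*1 - 9 = 8, d_2 = (98 - 8^2)/17 = 34/17 = 2, a_2 = floor((9 + 8)/2) = 8.
  m_3 = 2*8 - 8 = 8, d_3 = (98 - 8^2)/2 = 34/2 = 17, a_3 = floor((9 + 8)/17) = 1.
  m_4 = 17*1 - 8 = 9, d_4 = (98 - 9^2)/17 = 17/17 = 1, a_4 = floor((9 + 9)/1) = 18.
  m_5 = 1*18 - 9 = 9, d_5 = (98 - 9^2)/1 = 17/1 = 17: (m_5, d_5) = (m_1, d_1) = (9, 17), so from here the quotients repeat a_1, ..., a_4; the period length is 4.
So sqrt(98) = [9; (1, 8, 1, 18)] with period length k = 4.
k is even, so the fundamental solution of x^2 - 98y^2 = 1 is (p_{k-1}, q_{k-1}) = (p_3, q_3); compute convergents through index 3.
Convergents (p_i = a_i*p_{i-1} + p_{i-2}, q_i = a_i*q_{i-1} + q_{i-2} with p_{-2}=0, p_{-1}=1, q_{-2}=1, q_{-1}=0):
  i=0: a_0=9, p_0 = 9*1 + 0 = 9, q_0 = 9*0 + 1 = 1.
  i=1: a_1=1, p_1 = 1*9 + 1 = 10, q_1 = 1*1 + 0 = 1.
  i=2: a_2=8, p_2 = 8*10 + 9 = 89, q_2 = 8*1 + 1 = 9.
  i=3: a_3=1, p_3 = 1*89 + 10 = 99, q_3 = 1*9 + 1 = 10.
Check: 99^2 - 98*10^2 = 9801 - 9800 = 1, so (x, y) = (99, 10) solves the equation, and by the theorem it is the least positive solution.

(x, y) = (99, 10)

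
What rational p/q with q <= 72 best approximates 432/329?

Expand x = 432/329 as a continued fraction with the Euclidean algorithm:
  432 = 1*329 + 103, so a_0 = 1.
  329 = 3*103 + 20, so a_1 = 3.
  103 = 5*20 + 3, so a_2 = 5.
  20 = 6*3 + 2, so a_3 = 6.
  3 = 1*2 + 1, so a_4 = 1.
  2 = 2*1 + 0, so a_5 = 2.
so x = [1; 3, 5, 6, 1, 2].
Convergents (p_i = a_i*p_{i-1} + p_{i-2}, q_i = a_i*q_{i-1} + q_{i-2} with p_{-2}=0, p_{-1}=1, q_{-2}=1, q_{-1}=0), until the denominator exceeds 72:
  i=0: a_0=1, p_0 = 1*1 + 0 = 1, q_0 = 1*0 + 1 = 1.
  i=1: a_1=3, p_1 = 3*1 + 1 = 4, q_1 = 3*1 + 0 = 3.
  i=2: a_2=5, p_2 = 5*4 + 1 = 21, q_2 = 5*3 + 1 = 16.
  i=3: a_3=6, p_3 = 6*21 + 4 = 130, q_3 = 6*16 + 3 = 99.
q_3 = 99 > 72, so the last convergent with denominator <= 72 is p_2/q_2 = 21/16.
The closest fraction with denominator <= 72 is either p_2/q_2 or the intermediate fraction (k*p_2 + p_1)/(k*q_2 + q_1) with the largest k >= 1 whose denominator stays <= 72; these approach x as k grows, and every other convergent or intermediate fraction in range is farther away.
Largest k: floor((72 - q_1)/q_2) = floor((72 - 3)/16) = 4.
That gives (4*21 + 4)/(4*16 + 3) = 88/67.
Compare the errors: |x - 21/16| = |432*16 - 21*329|/(329*16) = 3/5264, and |x - 88/67| = |432*67 - 88*329|/(329*67) = 8/22043.
Cross-multiplying, 8*5264 = 42112 < 66129 = 3*22043, so 8/22043 is smaller: the intermediate fraction 88/67 is closer to x than 21/16.

88/67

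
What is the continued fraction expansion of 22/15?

Run the Euclidean algorithm on 22 and 15; the successive quotients are the partial quotients a_0, a_1, ... (each step inverts the fractional part left over by the previous one):
  22 = 1*15 + 7, so a_0 = 1.
  15 = 2*7 + 1, so a_1 = 2.
  7 = 7*1 + 0, so a_2 = 7.
The remainder reaches 0 after 3 divisions, so the expansion has 3 partial quotients, read off in order.

[1; 2, 7]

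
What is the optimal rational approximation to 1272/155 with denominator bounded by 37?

Expand x = 1272/155 as a continued fraction with the Euclidean algorithm:
  1272 = 8*155 + 32, so a_0 = 8.
  155 = 4*32 + 27, so a_1 = 4.
  32 = 1*27 + 5, so a_2 = 1.
  27 = 5*5 + 2, so a_3 = 5.
  5 = 2*2 + 1, so a_4 = 2.
  2 = 2*1 + 0, so a_5 = 2.
so x = [8; 4, 1, 5, 2, 2].
Convergents (p_i = a_i*p_{i-1} + p_{i-2}, q_i = a_i*q_{i-1} + q_{i-2} with p_{-2}=0, p_{-1}=1, q_{-2}=1, q_{-1}=0), until the denominator exceeds 37:
  i=0: a_0=8, p_0 = 8*1 + 0 = 8, q_0 = 8*0 + 1 = 1.
  i=1: a_1=4, p_1 = 4*8 + 1 = 33, q_1 = 4*1 + 0 = 4.
  i=2: a_2=1, p_2 = 1*33 + 8 = 41, q_2 = 1*4 + 1 = 5.
  i=3: a_3=5, p_3 = 5*41 + 33 = 238, q_3 = 5*5 + 4 = 29.
  i=4: a_4=2, p_4 = 2*238 + 41 = 517, q_4 = 2*29 + 5 = 63.
q_4 = 63 > 37, so the last convergent with denominator <= 37 is p_3/q_3 = 238/29.
The closest fraction with denominator <= 37 is either p_3/q_3 or the intermediate fraction (k*p_3 + p_2)/(k*q_3 + q_2) with the largest k >= 1 whose denominator stays <= 37; these approach x as k grows, and every other convergent or intermediate fraction in range is farther away.
Largest k: floor((37 - q_2)/q_3) = floor((37 - 5)/29) = 1.
That gives (1*238 + 41)/(1*29 + 5) = 279/34.
Compare the errors: |x - 238/29| = |1272*29 - 238*155|/(155*29) = 2/4495, and |x - 279/34| = |1272*34 - 279*155|/(155*34) = 3/5270.
Cross-multiplying, 2*5270 = 10540 < 13485 = 3*4495, so 2/4495 is smaller: the convergent 238/29 is closer to x than 279/34.

238/29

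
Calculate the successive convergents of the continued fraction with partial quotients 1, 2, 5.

1/1, 3/2, 16/11

Using the convergent recurrence p_i = a_i*p_{i-1} + p_{i-2}, q_i = a_i*q_{i-1} + q_{i-2} with p_{-2}=0, p_{-1}=1, q_{-2}=1, q_{-1}=0:
  i=0: a_0=1, p_0 = 1*1 + 0 = 1, q_0 = 1*0 + 1 = 1.
  i=1: a_1=2, p_1 = 2*1 + 1 = 3, q_1 = 2*1 + 0 = 2.
  i=2: a_2=5, p_2 = 5*3 + 1 = 16, q_2 = 5*2 + 1 = 11.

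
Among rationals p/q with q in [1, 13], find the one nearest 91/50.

Expand x = 91/50 as a continued fraction with the Euclidean algorithm:
  91 = 1*50 + 41, so a_0 = 1.
  50 = 1*41 + 9, so a_1 = 1.
  41 = 4*9 + 5, so a_2 = 4.
  9 = 1*5 + 4, so a_3 = 1.
  5 = 1*4 + 1, so a_4 = 1.
  4 = 4*1 + 0, so a_5 = 4.
so x = [1; 1, 4, 1, 1, 4].
Convergents (p_i = a_i*p_{i-1} + p_{i-2}, q_i = a_i*q_{i-1} + q_{i-2} with p_{-2}=0, p_{-1}=1, q_{-2}=1, q_{-1}=0), until the denominator exceeds 13:
  i=0: a_0=1, p_0 = 1*1 + 0 = 1, q_0 = 1*0 + 1 = 1.
  i=1: a_1=1, p_1 = 1*1 + 1 = 2, q_1 = 1*1 + 0 = 1.
  i=2: a_2=4, p_2 = 4*2 + 1 = 9, q_2 = 4*1 + 1 = 5.
  i=3: a_3=1, p_3 = 1*9 + 2 = 11, q_3 = 1*5 + 1 = 6.
  i=4: a_4=1, p_4 = 1*11 + 9 = 20, q_4 = 1*6 + 5 = 11.
  i=5: a_5=4, p_5 = 4*20 + 11 = 91, q_5 = 4*11 + 6 = 50.
q_5 = 50 > 13, so the last convergent with denominator <= 13 is p_4/q_4 = 20/11.
The closest fraction with denominator <= 13 is either p_4/q_4 or the intermediate fraction (k*p_4 + p_3)/(k*q_4 + q_3) with the largest k >= 1 whose denominator stays <= 13; these approach x as k grows, and every other convergent or intermediate fraction in range is farther away.
Largest k: floor((13 - q_3)/q_4) = floor((13 - 6)/11) = 0.
Since k = 0, no intermediate fraction beyond p_4/q_4 has denominator <= 13, so the convergent 20/11 is the closest (its error is |91*11 - 20*50|/(50*11) = 1/550).

20/11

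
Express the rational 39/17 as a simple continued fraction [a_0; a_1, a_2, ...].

Run the Euclidean algorithm on 39 and 17; the successive quotients are the partial quotients a_0, a_1, ... (each step inverts the fractional part left over by the previous one):
  39 = 2*17 + 5, so a_0 = 2.
  17 = 3*5 + 2, so a_1 = 3.
  5 = 2*2 + 1, so a_2 = 2.
  2 = 2*1 + 0, so a_3 = 2.
The remainder reaches 0 after 4 divisions, so the expansion has 4 partial quotients, read off in order.

[2; 3, 2, 2]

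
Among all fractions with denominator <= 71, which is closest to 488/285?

113/66

Expand x = 488/285 as a continued fraction with the Euclidean algorithm:
  488 = 1*285 + 203, so a_0 = 1.
  285 = 1*203 + 82, so a_1 = 1.
  203 = 2*82 + 39, so a_2 = 2.
  82 = 2*39 + 4, so a_3 = 2.
  39 = 9*4 + 3, so a_4 = 9.
  4 = 1*3 + 1, so a_5 = 1.
  3 = 3*1 + 0, so a_6 = 3.
so x = [1; 1, 2, 2, 9, 1, 3].
Convergents (p_i = a_i*p_{i-1} + p_{i-2}, q_i = a_i*q_{i-1} + q_{i-2} with p_{-2}=0, p_{-1}=1, q_{-2}=1, q_{-1}=0), until the denominator exceeds 71:
  i=0: a_0=1, p_0 = 1*1 + 0 = 1, q_0 = 1*0 + 1 = 1.
  i=1: a_1=1, p_1 = 1*1 + 1 = 2, q_1 = 1*1 + 0 = 1.
  i=2: a_2=2, p_2 = 2*2 + 1 = 5, q_2 = 2*1 + 1 = 3.
  i=3: a_3=2, p_3 = 2*5 + 2 = 12, q_3 = 2*3 + 1 = 7.
  i=4: a_4=9, p_4 = 9*12 + 5 = 113, q_4 = 9*7 + 3 = 66.
  i=5: a_5=1, p_5 = 1*113 + 12 = 125, q_5 = 1*66 + 7 = 73.
q_5 = 73 > 71, so the last convergent with denominator <= 71 is p_4/q_4 = 113/66.
The closest fraction with denominator <= 71 is either p_4/q_4 or the intermediate fraction (k*p_4 + p_3)/(k*q_4 + q_3) with the largest k >= 1 whose denominator stays <= 71; these approach x as k grows, and every other convergent or intermediate fraction in range is farther away.
Largest k: floor((71 - q_3)/q_4) = floor((71 - 7)/66) = 0.
Since k = 0, no intermediate fraction beyond p_4/q_4 has denominator <= 71, so the convergent 113/66 is the closest (its error is |488*66 - 113*285|/(285*66) = 3/18810).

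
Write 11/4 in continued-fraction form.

[2; 1, 3]

Run the Euclidean algorithm on 11 and 4; the successive quotients are the partial quotients a_0, a_1, ... (each step inverts the fractional part left over by the previous one):
  11 = 2*4 + 3, so a_0 = 2.
  4 = 1*3 + 1, so a_1 = 1.
  3 = 3*1 + 0, so a_2 = 3.
The remainder reaches 0 after 3 divisions, so the expansion has 3 partial quotients, read off in order.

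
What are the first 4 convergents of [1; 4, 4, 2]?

Using the convergent recurrence p_i = a_i*p_{i-1} + p_{i-2}, q_i = a_i*q_{i-1} + q_{i-2} with p_{-2}=0, p_{-1}=1, q_{-2}=1, q_{-1}=0:
  i=0: a_0=1, p_0 = 1*1 + 0 = 1, q_0 = 1*0 + 1 = 1.
  i=1: a_1=4, p_1 = 4*1 + 1 = 5, q_1 = 4*1 + 0 = 4.
  i=2: a_2=4, p_2 = 4*5 + 1 = 21, q_2 = 4*4 + 1 = 17.
  i=3: a_3=2, p_3 = 2*21 + 5 = 47, q_3 = 2*17 + 4 = 38.

1/1, 5/4, 21/17, 47/38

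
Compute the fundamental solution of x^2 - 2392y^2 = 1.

(x, y) = (1574351, 32190)

First expand sqrt(2392) as a continued fraction. With x_i = (sqrt(2392) + m_i)/d_i and (m_0, d_0) = (0, 1): a_0 = floor(sqrt(2392)) = 48, since 48^2 = 2304 <= 2392 < 2401 = 49^2.
Iterate m_{i+1} = d_i*a_i - m_i, d_{i+1} = (2392 - m_{i+1}^2)/d_i, a_{i+1} = floor((a_0 + m_{i+1})/d_{i+1}):
  m_1 = 1*48 - 0 = 48, d_1 = (2392 - 48^2)/1 = 88/1 = 88, a_1 = floor((48 + 48)/88) = 1.
  m_2 = 88*1 - 48 = 40, d_2 = (2392 - 40^2)/88 = 792/88 = 9, a_2 = floor((48 + 40)/9) = 9.
  m_3 = 9*9 - 40 = 41, d_3 = (2392 - 41^2)/9 = 711/9 = 79, a_3 = floor((48 + 41)/79) = 1.
  m_4 = 79*1 - 41 = 38, d_4 = (2392 - 38^2)/79 = 948/79 = 12, a_4 = floor((48 + 38)/12) = 7.
  m_5 = 12*7 - 38 = 46, d_5 = (2392 - 46^2)/12 = 276/12 = 23, a_5 = floor((48 + 46)/23) = 4.
  m_6 = 23*4 - 46 = 46, d_6 = (2392 - 46^2)/23 = 276/23 = 12, a_6 = floor((48 + 46)/12) = 7.
  m_7 = 12*7 - 46 = 38, d_7 = (2392 - 38^2)/12 = 948/12 = 79, a_7 = floor((48 + 38)/79) = 1.
  m_8 = 79*1 - 38 = 41, d_8 = (2392 - 41^2)/79 = 711/79 = 9, a_8 = floor((48 + 41)/9) = 9.
  m_9 = 9*9 - 41 = 40, d_9 = (2392 - 40^2)/9 = 792/9 = 88, a_9 = floor((48 + 40)/88) = 1.
  m_10 = 88*1 - 40 = 48, d_10 = (2392 - 48^2)/88 = 88/88 = 1, a_10 = floor((48 + 48)/1) = 96.
  m_11 = 1*96 - 48 = 48, d_11 = (2392 - 48^2)/1 = 88/1 = 88: (m_11, d_11) = (m_1, d_1) = (48, 88), so from here the quotients repeat a_1, ..., a_10; the period length is 10.
So sqrt(2392) = [48; (1, 9, 1, 7, 4, 7, 1, 9, 1, 96)] with period length k = 10.
k is even, so the fundamental solution of x^2 - 2392y^2 = 1 is (p_{k-1}, q_{k-1}) = (p_9, q_9); compute convergents through index 9.
Convergents (p_i = a_i*p_{i-1} + p_{i-2}, q_i = a_i*q_{i-1} + q_{i-2} with p_{-2}=0, p_{-1}=1, q_{-2}=1, q_{-1}=0):
  i=0: a_0=48, p_0 = 48*1 + 0 = 48, q_0 = 48*0 + 1 = 1.
  i=1: a_1=1, p_1 = 1*48 + 1 = 49, q_1 = 1*1 + 0 = 1.
  i=2: a_2=9, p_2 = 9*49 + 48 = 489, q_2 = 9*1 + 1 = 10.
  i=3: a_3=1, p_3 = 1*489 + 49 = 538, q_3 = 1*10 + 1 = 11.
  i=4: a_4=7, p_4 = 7*538 + 489 = 4255, q_4 = 7*11 + 10 = 87.
  i=5: a_5=4, p_5 = 4*4255 + 538 = 17558, q_5 = 4*87 + 11 = 359.
  i=6: a_6=7, p_6 = 7*17558 + 4255 = 127161, q_6 = 7*359 + 87 = 2600.
  i=7: a_7=1, p_7 = 1*127161 + 17558 = 144719, q_7 = 1*2600 + 359 = 2959.
  i=8: a_8=9, p_8 = 9*144719 + 127161 = 1429632, q_8 = 9*2959 + 2600 = 29231.
  i=9: a_9=1, p_9 = 1*1429632 + 144719 = 1574351, q_9 = 1*29231 + 2959 = 32190.
Check: 1574351^2 - 2392*32190^2 = 2478581071201 - 2478581071200 = 1, so (x, y) = (1574351, 32190) solves the equation, and by the theorem it is the least positive solution.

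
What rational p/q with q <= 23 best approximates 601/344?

Expand x = 601/344 as a continued fraction with the Euclidean algorithm:
  601 = 1*344 + 257, so a_0 = 1.
  344 = 1*257 + 87, so a_1 = 1.
  257 = 2*87 + 83, so a_2 = 2.
  87 = 1*83 + 4, so a_3 = 1.
  83 = 20*4 + 3, so a_4 = 20.
  4 = 1*3 + 1, so a_5 = 1.
  3 = 3*1 + 0, so a_6 = 3.
so x = [1; 1, 2, 1, 20, 1, 3].
Convergents (p_i = a_i*p_{i-1} + p_{i-2}, q_i = a_i*q_{i-1} + q_{i-2} with p_{-2}=0, p_{-1}=1, q_{-2}=1, q_{-1}=0), until the denominator exceeds 23:
  i=0: a_0=1, p_0 = 1*1 + 0 = 1, q_0 = 1*0 + 1 = 1.
  i=1: a_1=1, p_1 = 1*1 + 1 = 2, q_1 = 1*1 + 0 = 1.
  i=2: a_2=2, p_2 = 2*2 + 1 = 5, q_2 = 2*1 + 1 = 3.
  i=3: a_3=1, p_3 = 1*5 + 2 = 7, q_3 = 1*3 + 1 = 4.
  i=4: a_4=20, p_4 = 20*7 + 5 = 145, q_4 = 20*4 + 3 = 83.
q_4 = 83 > 23, so the last convergent with denominator <= 23 is p_3/q_3 = 7/4.
The closest fraction with denominator <= 23 is either p_3/q_3 or the intermediate fraction (k*p_3 + p_2)/(k*q_3 + q_2) with the largest k >= 1 whose denominator stays <= 23; these approach x as k grows, and every other convergent or intermediate fraction in range is farther away.
Largest k: floor((23 - q_2)/q_3) = floor((23 - 3)/4) = 5.
That gives (5*7 + 5)/(5*4 + 3) = 40/23.
Compare the errors: |x - 7/4| = |601*4 - 7*344|/(344*4) = 4/1376, and |x - 40/23| = |601*23 - 40*344|/(344*23) = 63/7912.
Cross-multiplying, 4*7912 = 31648 < 86688 = 63*1376, so 4/1376 is smaller: the convergent 7/4 is closer to x than 40/23.

7/4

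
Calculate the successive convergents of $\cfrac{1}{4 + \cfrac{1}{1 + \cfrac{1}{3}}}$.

Using the convergent recurrence p_i = a_i*p_{i-1} + p_{i-2}, q_i = a_i*q_{i-1} + q_{i-2} with p_{-2}=0, p_{-1}=1, q_{-2}=1, q_{-1}=0:
  i=0: a_0=0, p_0 = 0*1 + 0 = 0, q_0 = 0*0 + 1 = 1.
  i=1: a_1=4, p_1 = 4*0 + 1 = 1, q_1 = 4*1 + 0 = 4.
  i=2: a_2=1, p_2 = 1*1 + 0 = 1, q_2 = 1*4 + 1 = 5.
  i=3: a_3=3, p_3 = 3*1 + 1 = 4, q_3 = 3*5 + 4 = 19.

0/1, 1/4, 1/5, 4/19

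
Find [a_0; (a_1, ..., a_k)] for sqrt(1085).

Write x_i = (sqrt(1085) + m_i)/d_i with (m_0, d_0) = (0, 1). a_0 = floor(sqrt(1085)) = 32, since 32^2 = 1024 <= 1085 < 1089 = 33^2.
Iterate m_{i+1} = d_i*a_i - m_i, d_{i+1} = (1085 - m_{i+1}^2)/d_i, a_{i+1} = floor((a_0 + m_{i+1})/d_{i+1}):
  m_1 = 1*32 - 0 = 32, d_1 = (1085 - 32^2)/1 = 61/1 = 61, a_1 = floor((32 + 32)/61) = 1.
  m_2 = 61*1 - 32 = 29, d_2 = (1085 - 29^2)/61 = 244/61 = 4, a_2 = floor((32 + 29)/4) = 15.
  m_3 = 4*15 - 29 = 31, d_3 = (1085 - 31^2)/4 = 124/4 = 31, a_3 = floor((32 + 31)/31) = 2.
  m_4 = 31*2 - 31 = 31, d_4 = (1085 - 31^2)/31 = 124/31 = 4, a_4 = floor((32 + 31)/4) = 15.
  m_5 = 4*15 - 31 = 29, d_5 = (1085 - 29^2)/4 = 244/4 = 61, a_5 = floor((32 + 29)/61) = 1.
  m_6 = 61*1 - 29 = 32, d_6 = (1085 - 32^2)/61 = 61/61 = 1, a_6 = floor((32 + 32)/1) = 64.
  m_7 = 1*64 - 32 = 32, d_7 = (1085 - 32^2)/1 = 61/1 = 61: (m_7, d_7) = (m_1, d_1) = (32, 61), so from here the quotients repeat a_1, ..., a_6; the period length is 6.
Hence the expansion of sqrt(1085) is a_0 = 32 followed by the repeating block 1, 15, 2, 15, 1, 64 (period 6).

[32; (1, 15, 2, 15, 1, 64)]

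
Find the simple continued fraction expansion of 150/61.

[2; 2, 5, 1, 1, 2]

Run the Euclidean algorithm on 150 and 61; the successive quotients are the partial quotients a_0, a_1, ... (each step inverts the fractional part left over by the previous one):
  150 = 2*61 + 28, so a_0 = 2.
  61 = 2*28 + 5, so a_1 = 2.
  28 = 5*5 + 3, so a_2 = 5.
  5 = 1*3 + 2, so a_3 = 1.
  3 = 1*2 + 1, so a_4 = 1.
  2 = 2*1 + 0, so a_5 = 2.
The remainder reaches 0 after 6 divisions, so the expansion has 6 partial quotients, read off in order.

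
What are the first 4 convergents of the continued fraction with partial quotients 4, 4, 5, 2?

4/1, 17/4, 89/21, 195/46

Using the convergent recurrence p_i = a_i*p_{i-1} + p_{i-2}, q_i = a_i*q_{i-1} + q_{i-2} with p_{-2}=0, p_{-1}=1, q_{-2}=1, q_{-1}=0:
  i=0: a_0=4, p_0 = 4*1 + 0 = 4, q_0 = 4*0 + 1 = 1.
  i=1: a_1=4, p_1 = 4*4 + 1 = 17, q_1 = 4*1 + 0 = 4.
  i=2: a_2=5, p_2 = 5*17 + 4 = 89, q_2 = 5*4 + 1 = 21.
  i=3: a_3=2, p_3 = 2*89 + 17 = 195, q_3 = 2*21 + 4 = 46.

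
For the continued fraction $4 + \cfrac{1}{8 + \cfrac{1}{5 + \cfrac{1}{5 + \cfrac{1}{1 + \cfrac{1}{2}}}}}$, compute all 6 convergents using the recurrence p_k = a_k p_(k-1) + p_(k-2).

4/1, 33/8, 169/41, 878/213, 1047/254, 2972/721

Using the convergent recurrence p_i = a_i*p_{i-1} + p_{i-2}, q_i = a_i*q_{i-1} + q_{i-2} with p_{-2}=0, p_{-1}=1, q_{-2}=1, q_{-1}=0:
  i=0: a_0=4, p_0 = 4*1 + 0 = 4, q_0 = 4*0 + 1 = 1.
  i=1: a_1=8, p_1 = 8*4 + 1 = 33, q_1 = 8*1 + 0 = 8.
  i=2: a_2=5, p_2 = 5*33 + 4 = 169, q_2 = 5*8 + 1 = 41.
  i=3: a_3=5, p_3 = 5*169 + 33 = 878, q_3 = 5*41 + 8 = 213.
  i=4: a_4=1, p_4 = 1*878 + 169 = 1047, q_4 = 1*213 + 41 = 254.
  i=5: a_5=2, p_5 = 2*1047 + 878 = 2972, q_5 = 2*254 + 213 = 721.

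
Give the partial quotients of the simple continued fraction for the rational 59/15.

[3; 1, 14]

Run the Euclidean algorithm on 59 and 15; the successive quotients are the partial quotients a_0, a_1, ... (each step inverts the fractional part left over by the previous one):
  59 = 3*15 + 14, so a_0 = 3.
  15 = 1*14 + 1, so a_1 = 1.
  14 = 14*1 + 0, so a_2 = 14.
The remainder reaches 0 after 3 divisions, so the expansion has 3 partial quotients, read off in order.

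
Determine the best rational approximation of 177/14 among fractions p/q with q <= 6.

Expand x = 177/14 as a continued fraction with the Euclidean algorithm:
  177 = 12*14 + 9, so a_0 = 12.
  14 = 1*9 + 5, so a_1 = 1.
  9 = 1*5 + 4, so a_2 = 1.
  5 = 1*4 + 1, so a_3 = 1.
  4 = 4*1 + 0, so a_4 = 4.
so x = [12; 1, 1, 1, 4].
Convergents (p_i = a_i*p_{i-1} + p_{i-2}, q_i = a_i*q_{i-1} + q_{i-2} with p_{-2}=0, p_{-1}=1, q_{-2}=1, q_{-1}=0), until the denominator exceeds 6:
  i=0: a_0=12, p_0 = 12*1 + 0 = 12, q_0 = 12*0 + 1 = 1.
  i=1: a_1=1, p_1 = 1*12 + 1 = 13, q_1 = 1*1 + 0 = 1.
  i=2: a_2=1, p_2 = 1*13 + 12 = 25, q_2 = 1*1 + 1 = 2.
  i=3: a_3=1, p_3 = 1*25 + 13 = 38, q_3 = 1*2 + 1 = 3.
  i=4: a_4=4, p_4 = 4*38 + 25 = 177, q_4 = 4*3 + 2 = 14.
q_4 = 14 > 6, so the last convergent with denominator <= 6 is p_3/q_3 = 38/3.
The closest fraction with denominator <= 6 is either p_3/q_3 or the intermediate fraction (k*p_3 + p_2)/(k*q_3 + q_2) with the largest k >= 1 whose denominator stays <= 6; these approach x as k grows, and every other convergent or intermediate fraction in range is farther away.
Largest k: floor((6 - q_2)/q_3) = floor((6 - 2)/3) = 1.
That gives (1*38 + 25)/(1*3 + 2) = 63/5.
Compare the errors: |x - 38/3| = |177*3 - 38*14|/(14*3) = 1/42, and |x - 63/5| = |177*5 - 63*14|/(14*5) = 3/70.
Cross-multiplying, 1*70 = 70 < 126 = 3*42, so 1/42 is smaller: the convergent 38/3 is closer to x than 63/5.

38/3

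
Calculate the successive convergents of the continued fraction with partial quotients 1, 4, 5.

1/1, 5/4, 26/21

Using the convergent recurrence p_i = a_i*p_{i-1} + p_{i-2}, q_i = a_i*q_{i-1} + q_{i-2} with p_{-2}=0, p_{-1}=1, q_{-2}=1, q_{-1}=0:
  i=0: a_0=1, p_0 = 1*1 + 0 = 1, q_0 = 1*0 + 1 = 1.
  i=1: a_1=4, p_1 = 4*1 + 1 = 5, q_1 = 4*1 + 0 = 4.
  i=2: a_2=5, p_2 = 5*5 + 1 = 26, q_2 = 5*4 + 1 = 21.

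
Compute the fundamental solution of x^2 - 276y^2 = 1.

(x, y) = (7775, 468)

First expand sqrt(276) as a continued fraction. With x_i = (sqrt(276) + m_i)/d_i and (m_0, d_0) = (0, 1): a_0 = floor(sqrt(276)) = 16, since 16^2 = 256 <= 276 < 289 = 17^2.
Iterate m_{i+1} = d_i*a_i - m_i, d_{i+1} = (276 - m_{i+1}^2)/d_i, a_{i+1} = floor((a_0 + m_{i+1})/d_{i+1}):
  m_1 = 1*16 - 0 = 16, d_1 = (276 - 16^2)/1 = 20/1 = 20, a_1 = floor((16 + 16)/20) = 1.
  m_2 = 20*1 - 16 = 4, d_2 = (276 - 4^2)/20 = 260/20 = 13, a_2 = floor((16 + 4)/13) = 1.
  m_3 = 13*1 - 4 = 9, d_3 = (276 - 9^2)/13 = 195/13 = 15, a_3 = floor((16 + 9)/15) = 1.
  m_4 = 15*1 - 9 = 6, d_4 = (276 - 6^2)/15 = 240/15 = 16, a_4 = floor((16 + 6)/16) = 1.
  m_5 = 16*1 - 6 = 10, d_5 = (276 - 10^2)/16 = 176/16 = 11, a_5 = floor((16 + 10)/11) = 2.
  m_6 = 11*2 - 10 = 12, d_6 = (276 - 12^2)/11 = 132/11 = 12, a_6 = floor((16 + 12)/12) = 2.
  m_7 = 12*2 - 12 = 12, d_7 = (276 - 12^2)/12 = 132/12 = 11, a_7 = floor((16 + 12)/11) = 2.
  m_8 = 11*2 - 12 = 10, d_8 = (276 - 10^2)/11 = 176/11 = 16, a_8 = floor((16 + 10)/16) = 1.
  m_9 = 16*1 - 10 = 6, d_9 = (276 - 6^2)/16 = 240/16 = 15, a_9 = floor((16 + 6)/15) = 1.
  m_10 = 15*1 - 6 = 9, d_10 = (276 - 9^2)/15 = 195/15 = 13, a_10 = floor((16 + 9)/13) = 1.
  m_11 = 13*1 - 9 = 4, d_11 = (276 - 4^2)/13 = 260/13 = 20, a_11 = floor((16 + 4)/20) = 1.
  m_12 = 20*1 - 4 = 16, d_12 = (276 - 16^2)/20 = 20/20 = 1, a_12 = floor((16 + 16)/1) = 32.
  m_13 = 1*32 - 16 = 16, d_13 = (276 - 16^2)/1 = 20/1 = 20: (m_13, d_13) = (m_1, d_1) = (16, 20), so from here the quotients repeat a_1, ..., a_12; the period length is 12.
So sqrt(276) = [16; (1, 1, 1, 1, 2, 2, 2, 1, 1, 1, 1, 32)] with period length k = 12.
k is even, so the fundamental solution of x^2 - 276y^2 = 1 is (p_{k-1}, q_{k-1}) = (p_11, q_11); compute convergents through index 11.
Convergents (p_i = a_i*p_{i-1} + p_{i-2}, q_i = a_i*q_{i-1} + q_{i-2} with p_{-2}=0, p_{-1}=1, q_{-2}=1, q_{-1}=0):
  i=0: a_0=16, p_0 = 16*1 + 0 = 16, q_0 = 16*0 + 1 = 1.
  i=1: a_1=1, p_1 = 1*16 + 1 = 17, q_1 = 1*1 + 0 = 1.
  i=2: a_2=1, p_2 = 1*17 + 16 = 33, q_2 = 1*1 + 1 = 2.
  i=3: a_3=1, p_3 = 1*33 + 17 = 50, q_3 = 1*2 + 1 = 3.
  i=4: a_4=1, p_4 = 1*50 + 33 = 83, q_4 = 1*3 + 2 = 5.
  i=5: a_5=2, p_5 = 2*83 + 50 = 216, q_5 = 2*5 + 3 = 13.
  i=6: a_6=2, p_6 = 2*216 + 83 = 515, q_6 = 2*13 + 5 = 31.
  i=7: a_7=2, p_7 = 2*515 + 216 = 1246, q_7 = 2*31 + 13 = 75.
  i=8: a_8=1, p_8 = 1*1246 + 515 = 1761, q_8 = 1*75 + 31 = 106.
  i=9: a_9=1, p_9 = 1*1761 + 1246 = 3007, q_9 = 1*106 + 75 = 181.
  i=10: a_10=1, p_10 = 1*3007 + 1761 = 4768, q_10 = 1*181 + 106 = 287.
  i=11: a_11=1, p_11 = 1*4768 + 3007 = 7775, q_11 = 1*287 + 181 = 468.
Check: 7775^2 - 276*468^2 = 60450625 - 60450624 = 1, so (x, y) = (7775, 468) solves the equation, and by the theorem it is the least positive solution.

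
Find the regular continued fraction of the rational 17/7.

[2; 2, 3]

Run the Euclidean algorithm on 17 and 7; the successive quotients are the partial quotients a_0, a_1, ... (each step inverts the fractional part left over by the previous one):
  17 = 2*7 + 3, so a_0 = 2.
  7 = 2*3 + 1, so a_1 = 2.
  3 = 3*1 + 0, so a_2 = 3.
The remainder reaches 0 after 3 divisions, so the expansion has 3 partial quotients, read off in order.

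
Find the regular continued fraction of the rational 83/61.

Run the Euclidean algorithm on 83 and 61; the successive quotients are the partial quotients a_0, a_1, ... (each step inverts the fractional part left over by the previous one):
  83 = 1*61 + 22, so a_0 = 1.
  61 = 2*22 + 17, so a_1 = 2.
  22 = 1*17 + 5, so a_2 = 1.
  17 = 3*5 + 2, so a_3 = 3.
  5 = 2*2 + 1, so a_4 = 2.
  2 = 2*1 + 0, so a_5 = 2.
The remainder reaches 0 after 6 divisions, so the expansion has 6 partial quotients, read off in order.

[1; 2, 1, 3, 2, 2]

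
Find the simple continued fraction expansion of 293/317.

Run the Euclidean algorithm on 293 and 317; the successive quotients are the partial quotients a_0, a_1, ... (each step inverts the fractional part left over by the previous one):
  293 = 0*317 + 293, so a_0 = 0.
  317 = 1*293 + 24, so a_1 = 1.
  293 = 12*24 + 5, so a_2 = 12.
  24 = 4*5 + 4, so a_3 = 4.
  5 = 1*4 + 1, so a_4 = 1.
  4 = 4*1 + 0, so a_5 = 4.
The remainder reaches 0 after 6 divisions, so the expansion has 6 partial quotients, read off in order.

[0; 1, 12, 4, 1, 4]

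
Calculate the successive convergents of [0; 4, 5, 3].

Using the convergent recurrence p_i = a_i*p_{i-1} + p_{i-2}, q_i = a_i*q_{i-1} + q_{i-2} with p_{-2}=0, p_{-1}=1, q_{-2}=1, q_{-1}=0:
  i=0: a_0=0, p_0 = 0*1 + 0 = 0, q_0 = 0*0 + 1 = 1.
  i=1: a_1=4, p_1 = 4*0 + 1 = 1, q_1 = 4*1 + 0 = 4.
  i=2: a_2=5, p_2 = 5*1 + 0 = 5, q_2 = 5*4 + 1 = 21.
  i=3: a_3=3, p_3 = 3*5 + 1 = 16, q_3 = 3*21 + 4 = 67.

0/1, 1/4, 5/21, 16/67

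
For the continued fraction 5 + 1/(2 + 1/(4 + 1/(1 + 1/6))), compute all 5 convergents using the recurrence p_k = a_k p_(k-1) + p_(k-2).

Using the convergent recurrence p_i = a_i*p_{i-1} + p_{i-2}, q_i = a_i*q_{i-1} + q_{i-2} with p_{-2}=0, p_{-1}=1, q_{-2}=1, q_{-1}=0:
  i=0: a_0=5, p_0 = 5*1 + 0 = 5, q_0 = 5*0 + 1 = 1.
  i=1: a_1=2, p_1 = 2*5 + 1 = 11, q_1 = 2*1 + 0 = 2.
  i=2: a_2=4, p_2 = 4*11 + 5 = 49, q_2 = 4*2 + 1 = 9.
  i=3: a_3=1, p_3 = 1*49 + 11 = 60, q_3 = 1*9 + 2 = 11.
  i=4: a_4=6, p_4 = 6*60 + 49 = 409, q_4 = 6*11 + 9 = 75.

5/1, 11/2, 49/9, 60/11, 409/75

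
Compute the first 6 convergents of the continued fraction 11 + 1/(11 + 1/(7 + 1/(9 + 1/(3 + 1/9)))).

Using the convergent recurrence p_i = a_i*p_{i-1} + p_{i-2}, q_i = a_i*q_{i-1} + q_{i-2} with p_{-2}=0, p_{-1}=1, q_{-2}=1, q_{-1}=0:
  i=0: a_0=11, p_0 = 11*1 + 0 = 11, q_0 = 11*0 + 1 = 1.
  i=1: a_1=11, p_1 = 11*11 + 1 = 122, q_1 = 11*1 + 0 = 11.
  i=2: a_2=7, p_2 = 7*122 + 11 = 865, q_2 = 7*11 + 1 = 78.
  i=3: a_3=9, p_3 = 9*865 + 122 = 7907, q_3 = 9*78 + 11 = 713.
  i=4: a_4=3, p_4 = 3*7907 + 865 = 24586, q_4 = 3*713 + 78 = 2217.
  i=5: a_5=9, p_5 = 9*24586 + 7907 = 229181, q_5 = 9*2217 + 713 = 20666.

11/1, 122/11, 865/78, 7907/713, 24586/2217, 229181/20666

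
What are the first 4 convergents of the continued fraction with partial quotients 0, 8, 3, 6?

Using the convergent recurrence p_i = a_i*p_{i-1} + p_{i-2}, q_i = a_i*q_{i-1} + q_{i-2} with p_{-2}=0, p_{-1}=1, q_{-2}=1, q_{-1}=0:
  i=0: a_0=0, p_0 = 0*1 + 0 = 0, q_0 = 0*0 + 1 = 1.
  i=1: a_1=8, p_1 = 8*0 + 1 = 1, q_1 = 8*1 + 0 = 8.
  i=2: a_2=3, p_2 = 3*1 + 0 = 3, q_2 = 3*8 + 1 = 25.
  i=3: a_3=6, p_3 = 6*3 + 1 = 19, q_3 = 6*25 + 8 = 158.

0/1, 1/8, 3/25, 19/158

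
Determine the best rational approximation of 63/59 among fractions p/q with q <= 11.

Expand x = 63/59 as a continued fraction with the Euclidean algorithm:
  63 = 1*59 + 4, so a_0 = 1.
  59 = 14*4 + 3, so a_1 = 14.
  4 = 1*3 + 1, so a_2 = 1.
  3 = 3*1 + 0, so a_3 = 3.
so x = [1; 14, 1, 3].
Convergents (p_i = a_i*p_{i-1} + p_{i-2}, q_i = a_i*q_{i-1} + q_{i-2} with p_{-2}=0, p_{-1}=1, q_{-2}=1, q_{-1}=0), until the denominator exceeds 11:
  i=0: a_0=1, p_0 = 1*1 + 0 = 1, q_0 = 1*0 + 1 = 1.
  i=1: a_1=14, p_1 = 14*1 + 1 = 15, q_1 = 14*1 + 0 = 14.
q_1 = 14 > 11, so the last convergent with denominator <= 11 is p_0/q_0 = 1/1.
The closest fraction with denominator <= 11 is either p_0/q_0 or the intermediate fraction (k*p_0 + p_{-1})/(k*q_0 + q_{-1}) with the largest k >= 1 whose denominator stays <= 11; these approach x as k grows, and every other convergent or intermediate fraction in range is farther away.
Largest k: floor((11 - q_{-1})/q_0) = floor((11 - 0)/1) = 11 (using the seeds p_{-1} = 1, q_{-1} = 0).
That gives (11*1 + 1)/(11*1 + 0) = 12/11.
Compare the errors: |x - 1/1| = |63*1 - 1*59|/(59*1) = 4/59, and |x - 12/11| = |63*11 - 12*59|/(59*11) = 15/649.
Cross-multiplying, 15*59 = 885 < 2596 = 4*649, so 15/649 is smaller: the intermediate fraction 12/11 is closer to x than 1/1.

12/11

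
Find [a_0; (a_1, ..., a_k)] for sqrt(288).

[16; (1, 32)]

Write x_i = (sqrt(288) + m_i)/d_i with (m_0, d_0) = (0, 1). a_0 = floor(sqrt(288)) = 16, since 16^2 = 256 <= 288 < 289 = 17^2.
Iterate m_{i+1} = d_i*a_i - m_i, d_{i+1} = (288 - m_{i+1}^2)/d_i, a_{i+1} = floor((a_0 + m_{i+1})/d_{i+1}):
  m_1 = 1*16 - 0 = 16, d_1 = (288 - 16^2)/1 = 32/1 = 32, a_1 = floor((16 + 16)/32) = 1.
  m_2 = 32*1 - 16 = 16, d_2 = (288 - 16^2)/32 = 32/32 = 1, a_2 = floor((16 + 16)/1) = 32.
  m_3 = 1*32 - 16 = 16, d_3 = (288 - 16^2)/1 = 32/1 = 32: (m_3, d_3) = (m_1, d_1) = (16, 32), so from here the quotients repeat a_1, a_2; the period length is 2.
Hence the expansion of sqrt(288) is a_0 = 16 followed by the repeating block 1, 32 (period 2).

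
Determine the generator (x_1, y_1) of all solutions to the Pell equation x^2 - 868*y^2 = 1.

First expand sqrt(868) as a continued fraction. With x_i = (sqrt(868) + m_i)/d_i and (m_0, d_0) = (0, 1): a_0 = floor(sqrt(868)) = 29, since 29^2 = 841 <= 868 < 900 = 30^2.
Iterate m_{i+1} = d_i*a_i - m_i, d_{i+1} = (868 - m_{i+1}^2)/d_i, a_{i+1} = floor((a_0 + m_{i+1})/d_{i+1}):
  m_1 = 1*29 - 0 = 29, d_1 = (868 - 29^2)/1 = 27/1 = 27, a_1 = floor((29 + 29)/27) = 2.
  m_2 = 27*2 - 29 = 25, d_2 = (868 - 25^2)/27 = 243/27 = 9, a_2 = floor((29 + 25)/9) = 6.
  m_3 = 9*6 - 25 = 29, d_3 = (868 - 29^2)/9 = 27/9 = 3, a_3 = floor((29 + 29)/3) = 19.
  m_4 = 3*19 - 29 = 28, d_4 = (868 - 28^2)/3 = 84/3 = 28, a_4 = floor((29 + 28)/28) = 2.
  m_5 = 28*2 - 28 = 28, d_5 = (868 - 28^2)/28 = 84/28 = 3, a_5 = floor((29 + 28)/3) = 19.
  m_6 = 3*19 - 28 = 29, d_6 = (868 - 29^2)/3 = 27/3 = 9, a_6 = floor((29 + 29)/9) = 6.
  m_7 = 9*6 - 29 = 25, d_7 = (868 - 25^2)/9 = 243/9 = 27, a_7 = floor((29 + 25)/27) = 2.
  m_8 = 27*2 - 25 = 29, d_8 = (868 - 29^2)/27 = 27/27 = 1, a_8 = floor((29 + 29)/1) = 58.
  m_9 = 1*58 - 29 = 29, d_9 = (868 - 29^2)/1 = 27/1 = 27: (m_9, d_9) = (m_1, d_1) = (29, 27), so from here the quotients repeat a_1, ..., a_8; the period length is 8.
So sqrt(868) = [29; (2, 6, 19, 2, 19, 6, 2, 58)] with period length k = 8.
k is even, so the fundamental solution of x^2 - 868y^2 = 1 is (p_{k-1}, q_{k-1}) = (p_7, q_7); compute convergents through index 7.
Convergents (p_i = a_i*p_{i-1} + p_{i-2}, q_i = a_i*q_{i-1} + q_{i-2} with p_{-2}=0, p_{-1}=1, q_{-2}=1, q_{-1}=0):
  i=0: a_0=29, p_0 = 29*1 + 0 = 29, q_0 = 29*0 + 1 = 1.
  i=1: a_1=2, p_1 = 2*29 + 1 = 59, q_1 = 2*1 + 0 = 2.
  i=2: a_2=6, p_2 = 6*59 + 29 = 383, q_2 = 6*2 + 1 = 13.
  i=3: a_3=19, p_3 = 19*383 + 59 = 7336, q_3 = 19*13 + 2 = 249.
  i=4: a_4=2, p_4 = 2*7336 + 383 = 15055, q_4 = 2*249 + 13 = 511.
  i=5: a_5=19, p_5 = 19*15055 + 7336 = 293381, q_5 = 19*511 + 249 = 9958.
  i=6: a_6=6, p_6 = 6*293381 + 15055 = 1775341, q_6 = 6*9958 + 511 = 60259.
  i=7: a_7=2, p_7 = 2*1775341 + 293381 = 3844063, q_7 = 2*60259 + 9958 = 130476.
Check: 3844063^2 - 868*130476^2 = 14776820347969 - 14776820347968 = 1, so (x, y) = (3844063, 130476) solves the equation, and by the theorem it is the least positive solution.

(x, y) = (3844063, 130476)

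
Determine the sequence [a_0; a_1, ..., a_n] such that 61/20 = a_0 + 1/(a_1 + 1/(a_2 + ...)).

[3; 20]

Run the Euclidean algorithm on 61 and 20; the successive quotients are the partial quotients a_0, a_1, ... (each step inverts the fractional part left over by the previous one):
  61 = 3*20 + 1, so a_0 = 3.
  20 = 20*1 + 0, so a_1 = 20.
The remainder reaches 0 after 2 divisions, so the expansion has 2 partial quotients, read off in order.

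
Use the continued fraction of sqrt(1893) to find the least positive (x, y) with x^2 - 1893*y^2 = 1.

(x, y) = (5047, 116)

First expand sqrt(1893) as a continued fraction. With x_i = (sqrt(1893) + m_i)/d_i and (m_0, d_0) = (0, 1): a_0 = floor(sqrt(1893)) = 43, since 43^2 = 1849 <= 1893 < 1936 = 44^2.
Iterate m_{i+1} = d_i*a_i - m_i, d_{i+1} = (1893 - m_{i+1}^2)/d_i, a_{i+1} = floor((a_0 + m_{i+1})/d_{i+1}):
  m_1 = 1*43 - 0 = 43, d_1 = (1893 - 43^2)/1 = 44/1 = 44, a_1 = floor((43 + 43)/44) = 1.
  m_2 = 44*1 - 43 = 1, d_2 = (1893 - 1^2)/44 = 1892/44 = 43, a_2 = floor((43 + 1)/43) = 1.
  m_3 = 43*1 - 1 = 42, d_3 = (1893 - 42^2)/43 = 129/43 = 3, a_3 = floor((43 + 42)/3) = 28.
  m_4 = 3*28 - 42 = 42, d_4 = (1893 - 42^2)/3 = 129/3 = 43, a_4 = floor((43 + 42)/43) = 1.
  m_5 = 43*1 - 42 = 1, d_5 = (1893 - 1^2)/43 = 1892/43 = 44, a_5 = floor((43 + 1)/44) = 1.
  m_6 = 44*1 - 1 = 43, d_6 = (1893 - 43^2)/44 = 44/44 = 1, a_6 = floor((43 + 43)/1) = 86.
  m_7 = 1*86 - 43 = 43, d_7 = (1893 - 43^2)/1 = 44/1 = 44: (m_7, d_7) = (m_1, d_1) = (43, 44), so from here the quotients repeat a_1, ..., a_6; the period length is 6.
So sqrt(1893) = [43; (1, 1, 28, 1, 1, 86)] with period length k = 6.
k is even, so the fundamental solution of x^2 - 1893y^2 = 1 is (p_{k-1}, q_{k-1}) = (p_5, q_5); compute convergents through index 5.
Convergents (p_i = a_i*p_{i-1} + p_{i-2}, q_i = a_i*q_{i-1} + q_{i-2} with p_{-2}=0, p_{-1}=1, q_{-2}=1, q_{-1}=0):
  i=0: a_0=43, p_0 = 43*1 + 0 = 43, q_0 = 43*0 + 1 = 1.
  i=1: a_1=1, p_1 = 1*43 + 1 = 44, q_1 = 1*1 + 0 = 1.
  i=2: a_2=1, p_2 = 1*44 + 43 = 87, q_2 = 1*1 + 1 = 2.
  i=3: a_3=28, p_3 = 28*87 + 44 = 2480, q_3 = 28*2 + 1 = 57.
  i=4: a_4=1, p_4 = 1*2480 + 87 = 2567, q_4 = 1*57 + 2 = 59.
  i=5: a_5=1, p_5 = 1*2567 + 2480 = 5047, q_5 = 1*59 + 57 = 116.
Check: 5047^2 - 1893*116^2 = 25472209 - 25472208 = 1, so (x, y) = (5047, 116) solves the equation, and by the theorem it is the least positive solution.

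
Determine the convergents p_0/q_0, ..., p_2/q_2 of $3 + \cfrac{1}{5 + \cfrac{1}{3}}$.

3/1, 16/5, 51/16

Using the convergent recurrence p_i = a_i*p_{i-1} + p_{i-2}, q_i = a_i*q_{i-1} + q_{i-2} with p_{-2}=0, p_{-1}=1, q_{-2}=1, q_{-1}=0:
  i=0: a_0=3, p_0 = 3*1 + 0 = 3, q_0 = 3*0 + 1 = 1.
  i=1: a_1=5, p_1 = 5*3 + 1 = 16, q_1 = 5*1 + 0 = 5.
  i=2: a_2=3, p_2 = 3*16 + 3 = 51, q_2 = 3*5 + 1 = 16.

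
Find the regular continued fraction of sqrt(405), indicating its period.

[20; (8, 40)]

Write x_i = (sqrt(405) + m_i)/d_i with (m_0, d_0) = (0, 1). a_0 = floor(sqrt(405)) = 20, since 20^2 = 400 <= 405 < 441 = 21^2.
Iterate m_{i+1} = d_i*a_i - m_i, d_{i+1} = (405 - m_{i+1}^2)/d_i, a_{i+1} = floor((a_0 + m_{i+1})/d_{i+1}):
  m_1 = 1*20 - 0 = 20, d_1 = (405 - 20^2)/1 = 5/1 = 5, a_1 = floor((20 + 20)/5) = 8.
  m_2 = 5*8 - 20 = 20, d_2 = (405 - 20^2)/5 = 5/5 = 1, a_2 = floor((20 + 20)/1) = 40.
  m_3 = 1*40 - 20 = 20, d_3 = (405 - 20^2)/1 = 5/1 = 5: (m_3, d_3) = (m_1, d_1) = (20, 5), so from here the quotients repeat a_1, a_2; the period length is 2.
Hence the expansion of sqrt(405) is a_0 = 20 followed by the repeating block 8, 40 (period 2).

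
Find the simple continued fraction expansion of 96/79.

[1; 4, 1, 1, 1, 5]

Run the Euclidean algorithm on 96 and 79; the successive quotients are the partial quotients a_0, a_1, ... (each step inverts the fractional part left over by the previous one):
  96 = 1*79 + 17, so a_0 = 1.
  79 = 4*17 + 11, so a_1 = 4.
  17 = 1*11 + 6, so a_2 = 1.
  11 = 1*6 + 5, so a_3 = 1.
  6 = 1*5 + 1, so a_4 = 1.
  5 = 5*1 + 0, so a_5 = 5.
The remainder reaches 0 after 6 divisions, so the expansion has 6 partial quotients, read off in order.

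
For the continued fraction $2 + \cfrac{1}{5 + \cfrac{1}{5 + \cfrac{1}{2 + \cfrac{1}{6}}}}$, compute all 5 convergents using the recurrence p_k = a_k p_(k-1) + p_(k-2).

Using the convergent recurrence p_i = a_i*p_{i-1} + p_{i-2}, q_i = a_i*q_{i-1} + q_{i-2} with p_{-2}=0, p_{-1}=1, q_{-2}=1, q_{-1}=0:
  i=0: a_0=2, p_0 = 2*1 + 0 = 2, q_0 = 2*0 + 1 = 1.
  i=1: a_1=5, p_1 = 5*2 + 1 = 11, q_1 = 5*1 + 0 = 5.
  i=2: a_2=5, p_2 = 5*11 + 2 = 57, q_2 = 5*5 + 1 = 26.
  i=3: a_3=2, p_3 = 2*57 + 11 = 125, q_3 = 2*26 + 5 = 57.
  i=4: a_4=6, p_4 = 6*125 + 57 = 807, q_4 = 6*57 + 26 = 368.

2/1, 11/5, 57/26, 125/57, 807/368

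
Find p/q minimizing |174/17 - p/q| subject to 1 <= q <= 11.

92/9

Expand x = 174/17 as a continued fraction with the Euclidean algorithm:
  174 = 10*17 + 4, so a_0 = 10.
  17 = 4*4 + 1, so a_1 = 4.
  4 = 4*1 + 0, so a_2 = 4.
so x = [10; 4, 4].
Convergents (p_i = a_i*p_{i-1} + p_{i-2}, q_i = a_i*q_{i-1} + q_{i-2} with p_{-2}=0, p_{-1}=1, q_{-2}=1, q_{-1}=0), until the denominator exceeds 11:
  i=0: a_0=10, p_0 = 10*1 + 0 = 10, q_0 = 10*0 + 1 = 1.
  i=1: a_1=4, p_1 = 4*10 + 1 = 41, q_1 = 4*1 + 0 = 4.
  i=2: a_2=4, p_2 = 4*41 + 10 = 174, q_2 = 4*4 + 1 = 17.
q_2 = 17 > 11, so the last convergent with denominator <= 11 is p_1/q_1 = 41/4.
The closest fraction with denominator <= 11 is either p_1/q_1 or the intermediate fraction (k*p_1 + p_0)/(k*q_1 + q_0) with the largest k >= 1 whose denominator stays <= 11; these approach x as k grows, and every other convergent or intermediate fraction in range is farther away.
Largest k: floor((11 - q_0)/q_1) = floor((11 - 1)/4) = 2.
That gives (2*41 + 10)/(2*4 + 1) = 92/9.
Compare the errors: |x - 41/4| = |174*4 - 41*17|/(17*4) = 1/68, and |x - 92/9| = |174*9 - 92*17|/(17*9) = 2/153.
Cross-multiplying, 2*68 = 136 < 153 = 1*153, so 2/153 is smaller: the intermediate fraction 92/9 is closer to x than 41/4.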